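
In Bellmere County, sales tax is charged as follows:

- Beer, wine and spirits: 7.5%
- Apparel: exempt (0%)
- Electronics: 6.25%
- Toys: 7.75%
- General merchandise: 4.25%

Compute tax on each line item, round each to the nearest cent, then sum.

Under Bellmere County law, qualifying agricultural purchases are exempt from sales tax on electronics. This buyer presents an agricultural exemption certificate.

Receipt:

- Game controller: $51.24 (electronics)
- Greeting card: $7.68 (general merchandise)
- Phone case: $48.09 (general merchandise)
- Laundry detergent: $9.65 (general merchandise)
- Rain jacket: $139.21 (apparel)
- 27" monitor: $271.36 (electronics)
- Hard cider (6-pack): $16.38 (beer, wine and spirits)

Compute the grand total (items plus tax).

Game controller $51.24: electronics, buyer-exempt → 0% → $0.00
Greeting card $7.68: general merchandise → 4.25% → $0.33
Phone case $48.09: general merchandise → 4.25% → $2.04
Laundry detergent $9.65: general merchandise → 4.25% → $0.41
Rain jacket $139.21: apparel → 0% → $0.00
27" monitor $271.36: electronics, buyer-exempt → 0% → $0.00
Hard cider (6-pack) $16.38: beer, wine and spirits → 7.5% → $1.23
Subtotal = $543.61; tax = $4.01; total due = $547.62

$547.62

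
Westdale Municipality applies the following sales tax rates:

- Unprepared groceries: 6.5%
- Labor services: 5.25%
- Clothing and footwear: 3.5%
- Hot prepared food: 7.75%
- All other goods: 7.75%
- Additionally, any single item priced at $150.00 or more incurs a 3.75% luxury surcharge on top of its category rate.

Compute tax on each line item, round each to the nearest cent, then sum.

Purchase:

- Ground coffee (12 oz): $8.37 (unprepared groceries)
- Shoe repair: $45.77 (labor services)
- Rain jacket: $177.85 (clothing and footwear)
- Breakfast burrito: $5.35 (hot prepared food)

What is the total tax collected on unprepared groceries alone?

Ground coffee (12 oz) $8.37: unprepared groceries → 6.5% → $0.54
Tax on unprepared groceries = $0.54

$0.54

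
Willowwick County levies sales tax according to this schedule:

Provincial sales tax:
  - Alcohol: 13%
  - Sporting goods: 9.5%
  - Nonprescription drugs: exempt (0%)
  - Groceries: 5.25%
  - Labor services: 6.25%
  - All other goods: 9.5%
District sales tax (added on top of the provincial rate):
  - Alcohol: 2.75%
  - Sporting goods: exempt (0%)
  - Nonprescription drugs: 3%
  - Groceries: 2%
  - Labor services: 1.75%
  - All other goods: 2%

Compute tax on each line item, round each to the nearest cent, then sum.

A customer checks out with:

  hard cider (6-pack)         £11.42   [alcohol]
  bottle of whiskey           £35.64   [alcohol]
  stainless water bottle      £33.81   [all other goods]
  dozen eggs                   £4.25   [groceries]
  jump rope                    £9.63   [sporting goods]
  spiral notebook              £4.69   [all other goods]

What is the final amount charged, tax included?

Hard cider (6-pack) £11.42: alcohol → 13% + 2.75% district = 15.75% → £1.80
Bottle of whiskey £35.64: alcohol → 13% + 2.75% district = 15.75% → £5.61
Stainless water bottle £33.81: all other goods → 9.5% + 2% district = 11.5% → £3.89
Dozen eggs £4.25: groceries → 5.25% + 2% district = 7.25% → £0.31
Jump rope £9.63: sporting goods → 9.5% + 0% district = 9.5% → £0.91
Spiral notebook £4.69: all other goods → 9.5% + 2% district = 11.5% → £0.54
Subtotal = £99.44; tax = £13.06; total due = £112.50

£112.50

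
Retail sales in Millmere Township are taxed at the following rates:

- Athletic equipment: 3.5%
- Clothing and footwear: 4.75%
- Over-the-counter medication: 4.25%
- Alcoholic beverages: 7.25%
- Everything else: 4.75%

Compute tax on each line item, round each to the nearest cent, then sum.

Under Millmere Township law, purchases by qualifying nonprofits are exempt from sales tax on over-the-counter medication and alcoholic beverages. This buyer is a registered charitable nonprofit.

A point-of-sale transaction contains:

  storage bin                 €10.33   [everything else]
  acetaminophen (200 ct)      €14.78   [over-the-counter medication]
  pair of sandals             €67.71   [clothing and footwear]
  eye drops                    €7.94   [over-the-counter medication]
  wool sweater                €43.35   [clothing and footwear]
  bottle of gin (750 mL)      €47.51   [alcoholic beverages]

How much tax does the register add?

€5.77

Storage bin €10.33: everything else → 4.75% → €0.49
Acetaminophen (200 ct) €14.78: over-the-counter medication, buyer-exempt → 0% → €0.00
Pair of sandals €67.71: clothing and footwear → 4.75% → €3.22
Eye drops €7.94: over-the-counter medication, buyer-exempt → 0% → €0.00
Wool sweater €43.35: clothing and footwear → 4.75% → €2.06
Bottle of gin (750 mL) €47.51: alcoholic beverages, buyer-exempt → 0% → €0.00
Total tax = €0.49 + €3.22 + €2.06 = €5.77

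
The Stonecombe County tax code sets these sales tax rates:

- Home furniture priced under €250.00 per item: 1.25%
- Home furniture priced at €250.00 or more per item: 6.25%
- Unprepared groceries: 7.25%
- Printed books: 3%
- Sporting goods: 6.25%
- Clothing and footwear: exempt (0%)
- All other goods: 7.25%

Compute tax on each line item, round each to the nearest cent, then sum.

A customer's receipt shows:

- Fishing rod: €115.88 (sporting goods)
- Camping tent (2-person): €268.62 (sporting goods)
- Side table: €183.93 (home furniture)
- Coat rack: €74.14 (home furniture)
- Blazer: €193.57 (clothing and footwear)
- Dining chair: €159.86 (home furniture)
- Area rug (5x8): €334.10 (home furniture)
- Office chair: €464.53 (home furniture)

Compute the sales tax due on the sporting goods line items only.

Fishing rod €115.88: sporting goods → 6.25% → €7.24
Camping tent (2-person) €268.62: sporting goods → 6.25% → €16.79
Tax on sporting goods = €7.24 + €16.79 = €24.03

€24.03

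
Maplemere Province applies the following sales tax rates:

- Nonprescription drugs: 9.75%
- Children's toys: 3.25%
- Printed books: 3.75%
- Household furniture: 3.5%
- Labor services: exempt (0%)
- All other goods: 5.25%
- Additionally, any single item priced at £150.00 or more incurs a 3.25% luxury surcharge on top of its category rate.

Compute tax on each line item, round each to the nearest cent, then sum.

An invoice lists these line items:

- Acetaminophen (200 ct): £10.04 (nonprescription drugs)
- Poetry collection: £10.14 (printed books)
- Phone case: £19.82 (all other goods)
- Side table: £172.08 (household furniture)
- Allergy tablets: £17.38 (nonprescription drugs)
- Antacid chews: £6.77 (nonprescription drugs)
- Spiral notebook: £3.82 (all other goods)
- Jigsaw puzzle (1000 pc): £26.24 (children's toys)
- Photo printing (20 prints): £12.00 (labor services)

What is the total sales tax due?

£17.42

Acetaminophen (200 ct) £10.04: nonprescription drugs → 9.75% → £0.98
Poetry collection £10.14: printed books → 3.75% → £0.38
Phone case £19.82: all other goods → 5.25% → £1.04
Side table £172.08: household furniture → 3.5% + 3.25% surcharge = 6.75% → £11.62
Allergy tablets £17.38: nonprescription drugs → 9.75% → £1.69
Antacid chews £6.77: nonprescription drugs → 9.75% → £0.66
Spiral notebook £3.82: all other goods → 5.25% → £0.20
Jigsaw puzzle (1000 pc) £26.24: children's toys → 3.25% → £0.85
Photo printing (20 prints) £12.00: labor services → 0% → £0.00
Total tax = £0.98 + £0.38 + £1.04 + £11.62 + £1.69 + £0.66 + £0.20 + £0.85 = £17.42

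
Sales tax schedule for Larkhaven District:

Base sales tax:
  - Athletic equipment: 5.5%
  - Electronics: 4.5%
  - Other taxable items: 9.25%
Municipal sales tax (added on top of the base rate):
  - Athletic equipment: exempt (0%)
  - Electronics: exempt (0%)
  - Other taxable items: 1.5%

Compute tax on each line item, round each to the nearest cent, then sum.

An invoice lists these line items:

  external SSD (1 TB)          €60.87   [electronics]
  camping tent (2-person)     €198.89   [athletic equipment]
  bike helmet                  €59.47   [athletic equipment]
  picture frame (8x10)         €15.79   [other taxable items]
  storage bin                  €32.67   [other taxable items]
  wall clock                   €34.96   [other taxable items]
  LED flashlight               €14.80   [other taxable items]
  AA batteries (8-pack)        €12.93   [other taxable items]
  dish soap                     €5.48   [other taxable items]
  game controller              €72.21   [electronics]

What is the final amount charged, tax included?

€540.81

External SSD (1 TB) €60.87: electronics → 4.5% + 0% municipal = 4.5% → €2.74
Camping tent (2-person) €198.89: athletic equipment → 5.5% + 0% municipal = 5.5% → €10.94
Bike helmet €59.47: athletic equipment → 5.5% + 0% municipal = 5.5% → €3.27
Picture frame (8x10) €15.79: other taxable items → 9.25% + 1.5% municipal = 10.75% → €1.70
Storage bin €32.67: other taxable items → 9.25% + 1.5% municipal = 10.75% → €3.51
Wall clock €34.96: other taxable items → 9.25% + 1.5% municipal = 10.75% → €3.76
LED flashlight €14.80: other taxable items → 9.25% + 1.5% municipal = 10.75% → €1.59
AA batteries (8-pack) €12.93: other taxable items → 9.25% + 1.5% municipal = 10.75% → €1.39
Dish soap €5.48: other taxable items → 9.25% + 1.5% municipal = 10.75% → €0.59
Game controller €72.21: electronics → 4.5% + 0% municipal = 4.5% → €3.25
Subtotal = €508.07; tax = €32.74; total due = €540.81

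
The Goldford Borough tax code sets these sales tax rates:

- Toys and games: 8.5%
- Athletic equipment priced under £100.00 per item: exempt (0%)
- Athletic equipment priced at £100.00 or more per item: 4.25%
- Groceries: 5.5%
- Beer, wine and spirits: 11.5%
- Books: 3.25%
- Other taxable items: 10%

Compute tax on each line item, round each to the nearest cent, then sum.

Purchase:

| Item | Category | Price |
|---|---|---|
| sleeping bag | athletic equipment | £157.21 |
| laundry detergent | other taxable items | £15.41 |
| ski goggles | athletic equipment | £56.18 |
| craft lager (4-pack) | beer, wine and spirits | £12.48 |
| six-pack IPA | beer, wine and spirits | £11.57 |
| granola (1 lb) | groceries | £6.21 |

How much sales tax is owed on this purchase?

Sleeping bag £157.21: athletic equipment, £100.00 or more → 4.25% → £6.68
Laundry detergent £15.41: other taxable items → 10% → £1.54
Ski goggles £56.18: athletic equipment, under £100.00 → 0% → £0.00
Craft lager (4-pack) £12.48: beer, wine and spirits → 11.5% → £1.44
Six-pack IPA £11.57: beer, wine and spirits → 11.5% → £1.33
Granola (1 lb) £6.21: groceries → 5.5% → £0.34
Total tax = £6.68 + £1.54 + £1.44 + £1.33 + £0.34 = £11.33

£11.33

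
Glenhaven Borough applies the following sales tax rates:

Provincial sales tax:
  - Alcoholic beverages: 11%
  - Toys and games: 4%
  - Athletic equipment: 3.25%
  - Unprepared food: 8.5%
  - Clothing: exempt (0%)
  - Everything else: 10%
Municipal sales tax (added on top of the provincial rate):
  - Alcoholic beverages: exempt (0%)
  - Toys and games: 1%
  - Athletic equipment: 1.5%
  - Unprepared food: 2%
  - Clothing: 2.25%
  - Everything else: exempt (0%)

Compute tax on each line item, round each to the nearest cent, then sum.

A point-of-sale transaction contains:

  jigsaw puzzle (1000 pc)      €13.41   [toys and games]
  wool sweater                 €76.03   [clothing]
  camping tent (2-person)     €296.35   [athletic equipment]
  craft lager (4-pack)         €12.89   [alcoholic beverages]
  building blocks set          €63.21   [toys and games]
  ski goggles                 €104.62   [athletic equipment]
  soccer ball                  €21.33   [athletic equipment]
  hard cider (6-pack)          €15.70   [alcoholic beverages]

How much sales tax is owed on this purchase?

€28.75

Jigsaw puzzle (1000 pc) €13.41: toys and games → 4% + 1% municipal = 5% → €0.67
Wool sweater €76.03: clothing → 0% + 2.25% municipal = 2.25% → €1.71
Camping tent (2-person) €296.35: athletic equipment → 3.25% + 1.5% municipal = 4.75% → €14.08
Craft lager (4-pack) €12.89: alcoholic beverages → 11% + 0% municipal = 11% → €1.42
Building blocks set €63.21: toys and games → 4% + 1% municipal = 5% → €3.16
Ski goggles €104.62: athletic equipment → 3.25% + 1.5% municipal = 4.75% → €4.97
Soccer ball €21.33: athletic equipment → 3.25% + 1.5% municipal = 4.75% → €1.01
Hard cider (6-pack) €15.70: alcoholic beverages → 11% + 0% municipal = 11% → €1.73
Total tax = €0.67 + €1.71 + €14.08 + €1.42 + €3.16 + €4.97 + €1.01 + €1.73 = €28.75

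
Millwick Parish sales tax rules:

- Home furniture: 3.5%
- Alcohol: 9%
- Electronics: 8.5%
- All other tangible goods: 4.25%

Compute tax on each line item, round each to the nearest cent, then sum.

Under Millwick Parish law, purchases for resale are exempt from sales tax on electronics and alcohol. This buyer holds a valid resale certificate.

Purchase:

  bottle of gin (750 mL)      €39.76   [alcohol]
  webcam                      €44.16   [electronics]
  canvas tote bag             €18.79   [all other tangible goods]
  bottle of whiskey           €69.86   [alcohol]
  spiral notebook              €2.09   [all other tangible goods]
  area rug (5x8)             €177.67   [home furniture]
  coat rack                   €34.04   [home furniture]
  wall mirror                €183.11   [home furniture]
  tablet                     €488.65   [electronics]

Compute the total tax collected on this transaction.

Bottle of gin (750 mL) €39.76: alcohol, buyer-exempt → 0% → €0.00
Webcam €44.16: electronics, buyer-exempt → 0% → €0.00
Canvas tote bag €18.79: all other tangible goods → 4.25% → €0.80
Bottle of whiskey €69.86: alcohol, buyer-exempt → 0% → €0.00
Spiral notebook €2.09: all other tangible goods → 4.25% → €0.09
Area rug (5x8) €177.67: home furniture → 3.5% → €6.22
Coat rack €34.04: home furniture → 3.5% → €1.19
Wall mirror €183.11: home furniture → 3.5% → €6.41
Tablet €488.65: electronics, buyer-exempt → 0% → €0.00
Total tax = €0.80 + €0.09 + €6.22 + €1.19 + €6.41 = €14.71

€14.71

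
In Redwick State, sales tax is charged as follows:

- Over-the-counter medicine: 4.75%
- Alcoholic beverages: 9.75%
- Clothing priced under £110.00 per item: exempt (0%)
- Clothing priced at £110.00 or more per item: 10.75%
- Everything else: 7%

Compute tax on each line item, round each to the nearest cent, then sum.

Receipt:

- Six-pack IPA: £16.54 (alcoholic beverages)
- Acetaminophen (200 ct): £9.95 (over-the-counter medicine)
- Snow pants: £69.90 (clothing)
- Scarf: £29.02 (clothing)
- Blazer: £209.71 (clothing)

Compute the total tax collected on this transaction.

Six-pack IPA £16.54: alcoholic beverages → 9.75% → £1.61
Acetaminophen (200 ct) £9.95: over-the-counter medicine → 4.75% → £0.47
Snow pants £69.90: clothing, under £110.00 → 0% → £0.00
Scarf £29.02: clothing, under £110.00 → 0% → £0.00
Blazer £209.71: clothing, £110.00 or more → 10.75% → £22.54
Total tax = £1.61 + £0.47 + £22.54 = £24.62

£24.62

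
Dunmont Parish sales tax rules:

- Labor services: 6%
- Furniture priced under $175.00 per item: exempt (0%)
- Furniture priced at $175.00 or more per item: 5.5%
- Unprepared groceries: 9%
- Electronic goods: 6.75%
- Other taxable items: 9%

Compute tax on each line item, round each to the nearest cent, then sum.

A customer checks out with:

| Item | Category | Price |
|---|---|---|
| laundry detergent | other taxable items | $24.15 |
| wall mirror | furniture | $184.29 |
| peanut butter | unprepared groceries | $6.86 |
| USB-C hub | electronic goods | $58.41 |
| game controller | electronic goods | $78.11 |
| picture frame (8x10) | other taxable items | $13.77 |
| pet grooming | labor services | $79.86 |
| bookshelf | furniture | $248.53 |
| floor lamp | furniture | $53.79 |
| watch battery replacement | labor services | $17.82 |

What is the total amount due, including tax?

$808.50

Laundry detergent $24.15: other taxable items → 9% → $2.17
Wall mirror $184.29: furniture, $175.00 or more → 5.5% → $10.14
Peanut butter $6.86: unprepared groceries → 9% → $0.62
USB-C hub $58.41: electronic goods → 6.75% → $3.94
Game controller $78.11: electronic goods → 6.75% → $5.27
Picture frame (8x10) $13.77: other taxable items → 9% → $1.24
Pet grooming $79.86: labor services → 6% → $4.79
Bookshelf $248.53: furniture, $175.00 or more → 5.5% → $13.67
Floor lamp $53.79: furniture, under $175.00 → 0% → $0.00
Watch battery replacement $17.82: labor services → 6% → $1.07
Subtotal = $765.59; tax = $42.91; total due = $808.50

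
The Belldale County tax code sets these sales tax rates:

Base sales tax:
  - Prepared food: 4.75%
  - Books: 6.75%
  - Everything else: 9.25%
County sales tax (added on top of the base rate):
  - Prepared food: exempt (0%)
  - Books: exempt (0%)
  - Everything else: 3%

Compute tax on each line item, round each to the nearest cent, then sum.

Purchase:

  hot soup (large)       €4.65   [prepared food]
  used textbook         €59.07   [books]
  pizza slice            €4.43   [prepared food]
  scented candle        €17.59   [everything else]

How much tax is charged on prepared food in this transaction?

Hot soup (large) €4.65: prepared food → 4.75% + 0% county = 4.75% → €0.22
Pizza slice €4.43: prepared food → 4.75% + 0% county = 4.75% → €0.21
Tax on prepared food = €0.22 + €0.21 = €0.43

€0.43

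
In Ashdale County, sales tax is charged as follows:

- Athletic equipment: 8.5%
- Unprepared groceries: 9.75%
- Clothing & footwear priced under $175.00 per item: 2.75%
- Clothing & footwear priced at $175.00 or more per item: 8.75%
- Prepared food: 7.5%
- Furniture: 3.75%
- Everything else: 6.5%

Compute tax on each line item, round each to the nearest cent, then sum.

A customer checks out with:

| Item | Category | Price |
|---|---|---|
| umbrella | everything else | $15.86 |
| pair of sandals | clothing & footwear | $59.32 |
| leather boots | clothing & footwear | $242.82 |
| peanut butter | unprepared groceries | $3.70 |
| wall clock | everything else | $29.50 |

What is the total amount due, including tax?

Umbrella $15.86: everything else → 6.5% → $1.03
Pair of sandals $59.32: clothing & footwear, under $175.00 → 2.75% → $1.63
Leather boots $242.82: clothing & footwear, $175.00 or more → 8.75% → $21.25
Peanut butter $3.70: unprepared groceries → 9.75% → $0.36
Wall clock $29.50: everything else → 6.5% → $1.92
Subtotal = $351.20; tax = $26.19; total due = $377.39

$377.39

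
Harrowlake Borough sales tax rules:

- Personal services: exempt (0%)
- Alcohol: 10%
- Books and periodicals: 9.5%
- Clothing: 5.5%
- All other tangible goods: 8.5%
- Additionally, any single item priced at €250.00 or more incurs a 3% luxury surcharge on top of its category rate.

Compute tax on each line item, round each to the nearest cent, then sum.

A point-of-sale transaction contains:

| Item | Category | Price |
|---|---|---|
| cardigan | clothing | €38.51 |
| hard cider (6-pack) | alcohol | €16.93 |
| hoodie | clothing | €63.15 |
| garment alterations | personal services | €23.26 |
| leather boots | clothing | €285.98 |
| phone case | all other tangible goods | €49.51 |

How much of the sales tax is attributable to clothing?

€29.90

Cardigan €38.51: clothing → 5.5% → €2.12
Hoodie €63.15: clothing → 5.5% → €3.47
Leather boots €285.98: clothing → 5.5% + 3% surcharge = 8.5% → €24.31
Tax on clothing = €2.12 + €3.47 + €24.31 = €29.90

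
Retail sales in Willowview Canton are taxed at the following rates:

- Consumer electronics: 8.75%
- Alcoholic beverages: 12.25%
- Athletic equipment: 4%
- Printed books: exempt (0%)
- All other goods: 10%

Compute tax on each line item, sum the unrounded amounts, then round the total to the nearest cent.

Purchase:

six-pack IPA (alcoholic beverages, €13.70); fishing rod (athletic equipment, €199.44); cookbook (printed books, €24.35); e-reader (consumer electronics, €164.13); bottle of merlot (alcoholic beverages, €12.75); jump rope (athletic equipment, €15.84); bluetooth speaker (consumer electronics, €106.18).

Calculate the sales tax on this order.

Six-pack IPA €13.70: alcoholic beverages → 12.25% → €1.67825
Fishing rod €199.44: athletic equipment → 4% → €7.9776
Cookbook €24.35: printed books → 0% → €0.00
E-reader €164.13: consumer electronics → 8.75% → €14.361375
Bottle of merlot €12.75: alcoholic beverages → 12.25% → €1.561875
Jump rope €15.84: athletic equipment → 4% → €0.6336
Bluetooth speaker €106.18: consumer electronics → 8.75% → €9.29075
Unrounded tax sum = €35.50345 → €35.50

€35.50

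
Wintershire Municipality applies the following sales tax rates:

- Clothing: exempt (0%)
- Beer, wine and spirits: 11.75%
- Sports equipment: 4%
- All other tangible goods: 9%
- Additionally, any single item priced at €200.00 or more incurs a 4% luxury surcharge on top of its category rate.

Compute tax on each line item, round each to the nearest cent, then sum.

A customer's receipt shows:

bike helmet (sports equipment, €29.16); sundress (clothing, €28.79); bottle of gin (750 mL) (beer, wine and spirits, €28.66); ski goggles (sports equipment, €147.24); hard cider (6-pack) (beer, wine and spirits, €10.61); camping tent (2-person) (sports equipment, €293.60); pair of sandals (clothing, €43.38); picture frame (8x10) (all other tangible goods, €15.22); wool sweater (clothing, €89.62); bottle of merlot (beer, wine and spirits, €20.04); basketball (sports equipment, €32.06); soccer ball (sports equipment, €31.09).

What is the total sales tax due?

Bike helmet €29.16: sports equipment → 4% → €1.17
Sundress €28.79: clothing → 0% → €0.00
Bottle of gin (750 mL) €28.66: beer, wine and spirits → 11.75% → €3.37
Ski goggles €147.24: sports equipment → 4% → €5.89
Hard cider (6-pack) €10.61: beer, wine and spirits → 11.75% → €1.25
Camping tent (2-person) €293.60: sports equipment → 4% + 4% surcharge = 8% → €23.49
Pair of sandals €43.38: clothing → 0% → €0.00
Picture frame (8x10) €15.22: all other tangible goods → 9% → €1.37
Wool sweater €89.62: clothing → 0% → €0.00
Bottle of merlot €20.04: beer, wine and spirits → 11.75% → €2.35
Basketball €32.06: sports equipment → 4% → €1.28
Soccer ball €31.09: sports equipment → 4% → €1.24
Total tax = €1.17 + €3.37 + €5.89 + €1.25 + €23.49 + €1.37 + €2.35 + €1.28 + €1.24 = €41.41

€41.41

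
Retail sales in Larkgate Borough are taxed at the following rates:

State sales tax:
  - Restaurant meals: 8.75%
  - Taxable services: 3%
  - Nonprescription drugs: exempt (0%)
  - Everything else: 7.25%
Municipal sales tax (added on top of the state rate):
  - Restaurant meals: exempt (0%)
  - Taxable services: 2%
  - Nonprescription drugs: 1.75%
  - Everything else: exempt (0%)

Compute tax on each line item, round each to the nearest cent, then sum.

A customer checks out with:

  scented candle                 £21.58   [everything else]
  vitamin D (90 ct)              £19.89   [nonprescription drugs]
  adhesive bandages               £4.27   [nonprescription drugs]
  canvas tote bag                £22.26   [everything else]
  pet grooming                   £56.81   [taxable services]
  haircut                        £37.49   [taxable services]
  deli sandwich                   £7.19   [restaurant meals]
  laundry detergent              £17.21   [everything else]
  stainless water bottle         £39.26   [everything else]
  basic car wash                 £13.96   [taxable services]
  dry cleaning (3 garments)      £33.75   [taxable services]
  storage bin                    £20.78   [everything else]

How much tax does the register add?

Scented candle £21.58: everything else → 7.25% + 0% municipal = 7.25% → £1.56
Vitamin D (90 ct) £19.89: nonprescription drugs → 0% + 1.75% municipal = 1.75% → £0.35
Adhesive bandages £4.27: nonprescription drugs → 0% + 1.75% municipal = 1.75% → £0.07
Canvas tote bag £22.26: everything else → 7.25% + 0% municipal = 7.25% → £1.61
Pet grooming £56.81: taxable services → 3% + 2% municipal = 5% → £2.84
Haircut £37.49: taxable services → 3% + 2% municipal = 5% → £1.87
Deli sandwich £7.19: restaurant meals → 8.75% + 0% municipal = 8.75% → £0.63
Laundry detergent £17.21: everything else → 7.25% + 0% municipal = 7.25% → £1.25
Stainless water bottle £39.26: everything else → 7.25% + 0% municipal = 7.25% → £2.85
Basic car wash £13.96: taxable services → 3% + 2% municipal = 5% → £0.70
Dry cleaning (3 garments) £33.75: taxable services → 3% + 2% municipal = 5% → £1.69
Storage bin £20.78: everything else → 7.25% + 0% municipal = 7.25% → £1.51
Total tax = £1.56 + £0.35 + £0.07 + £1.61 + £2.84 + £1.87 + £0.63 + £1.25 + £2.85 + £0.70 + £1.69 + £1.51 = £16.93

£16.93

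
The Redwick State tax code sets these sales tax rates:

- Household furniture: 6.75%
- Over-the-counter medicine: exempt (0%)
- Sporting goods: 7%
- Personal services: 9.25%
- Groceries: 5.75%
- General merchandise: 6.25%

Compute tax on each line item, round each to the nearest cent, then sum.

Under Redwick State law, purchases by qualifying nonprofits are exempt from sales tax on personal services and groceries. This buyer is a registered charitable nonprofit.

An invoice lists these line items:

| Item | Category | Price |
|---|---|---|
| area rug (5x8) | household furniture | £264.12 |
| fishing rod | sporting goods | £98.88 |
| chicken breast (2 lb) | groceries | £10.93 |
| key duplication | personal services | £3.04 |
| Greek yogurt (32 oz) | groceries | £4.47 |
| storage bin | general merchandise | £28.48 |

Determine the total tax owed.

£26.53

Area rug (5x8) £264.12: household furniture → 6.75% → £17.83
Fishing rod £98.88: sporting goods → 7% → £6.92
Chicken breast (2 lb) £10.93: groceries, buyer-exempt → 0% → £0.00
Key duplication £3.04: personal services, buyer-exempt → 0% → £0.00
Greek yogurt (32 oz) £4.47: groceries, buyer-exempt → 0% → £0.00
Storage bin £28.48: general merchandise → 6.25% → £1.78
Total tax = £17.83 + £6.92 + £1.78 = £26.53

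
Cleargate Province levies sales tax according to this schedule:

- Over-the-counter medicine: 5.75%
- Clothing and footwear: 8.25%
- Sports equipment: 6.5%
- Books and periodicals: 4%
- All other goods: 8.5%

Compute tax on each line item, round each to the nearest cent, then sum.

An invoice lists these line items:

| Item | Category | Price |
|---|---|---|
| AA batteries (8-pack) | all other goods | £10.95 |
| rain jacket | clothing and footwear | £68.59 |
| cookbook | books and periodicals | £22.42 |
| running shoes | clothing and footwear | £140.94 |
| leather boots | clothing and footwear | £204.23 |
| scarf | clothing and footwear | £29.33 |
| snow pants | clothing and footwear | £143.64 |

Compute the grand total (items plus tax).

£670.34

AA batteries (8-pack) £10.95: all other goods → 8.5% → £0.93
Rain jacket £68.59: clothing and footwear → 8.25% → £5.66
Cookbook £22.42: books and periodicals → 4% → £0.90
Running shoes £140.94: clothing and footwear → 8.25% → £11.63
Leather boots £204.23: clothing and footwear → 8.25% → £16.85
Scarf £29.33: clothing and footwear → 8.25% → £2.42
Snow pants £143.64: clothing and footwear → 8.25% → £11.85
Subtotal = £620.10; tax = £50.24; total due = £670.34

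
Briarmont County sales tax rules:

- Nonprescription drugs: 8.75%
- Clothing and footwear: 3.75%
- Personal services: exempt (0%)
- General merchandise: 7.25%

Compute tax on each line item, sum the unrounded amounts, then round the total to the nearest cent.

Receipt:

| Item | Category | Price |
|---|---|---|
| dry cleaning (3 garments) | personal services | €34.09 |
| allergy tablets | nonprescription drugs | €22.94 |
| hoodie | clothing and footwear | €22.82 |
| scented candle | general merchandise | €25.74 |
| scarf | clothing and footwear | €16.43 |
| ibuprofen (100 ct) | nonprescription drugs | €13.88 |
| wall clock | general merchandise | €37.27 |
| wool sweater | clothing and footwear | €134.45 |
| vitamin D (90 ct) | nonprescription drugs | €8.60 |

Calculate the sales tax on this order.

Dry cleaning (3 garments) €34.09: personal services → 0% → €0.00
Allergy tablets €22.94: nonprescription drugs → 8.75% → €2.00725
Hoodie €22.82: clothing and footwear → 3.75% → €0.85575
Scented candle €25.74: general merchandise → 7.25% → €1.86615
Scarf €16.43: clothing and footwear → 3.75% → €0.616125
Ibuprofen (100 ct) €13.88: nonprescription drugs → 8.75% → €1.2145
Wall clock €37.27: general merchandise → 7.25% → €2.702075
Wool sweater €134.45: clothing and footwear → 3.75% → €5.041875
Vitamin D (90 ct) €8.60: nonprescription drugs → 8.75% → €0.7525
Unrounded tax sum = €15.056225 → €15.06

€15.06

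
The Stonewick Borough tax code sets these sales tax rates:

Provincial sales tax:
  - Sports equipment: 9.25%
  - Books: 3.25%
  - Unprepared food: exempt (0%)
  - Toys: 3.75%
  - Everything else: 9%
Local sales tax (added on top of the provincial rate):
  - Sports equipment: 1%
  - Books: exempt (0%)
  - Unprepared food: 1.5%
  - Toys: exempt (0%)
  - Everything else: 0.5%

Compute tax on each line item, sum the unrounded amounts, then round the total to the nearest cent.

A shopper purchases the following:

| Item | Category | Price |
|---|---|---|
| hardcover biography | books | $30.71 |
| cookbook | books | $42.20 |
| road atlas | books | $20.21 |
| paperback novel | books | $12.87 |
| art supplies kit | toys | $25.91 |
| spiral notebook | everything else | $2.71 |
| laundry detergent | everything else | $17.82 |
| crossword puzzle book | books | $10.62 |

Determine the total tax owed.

Hardcover biography $30.71: books → 3.25% + 0% local = 3.25% → $0.998075
Cookbook $42.20: books → 3.25% + 0% local = 3.25% → $1.3715
Road atlas $20.21: books → 3.25% + 0% local = 3.25% → $0.656825
Paperback novel $12.87: books → 3.25% + 0% local = 3.25% → $0.418275
Art supplies kit $25.91: toys → 3.75% + 0% local = 3.75% → $0.971625
Spiral notebook $2.71: everything else → 9% + 0.5% local = 9.5% → $0.25745
Laundry detergent $17.82: everything else → 9% + 0.5% local = 9.5% → $1.6929
Crossword puzzle book $10.62: books → 3.25% + 0% local = 3.25% → $0.34515
Unrounded tax sum = $6.7118 → $6.71

$6.71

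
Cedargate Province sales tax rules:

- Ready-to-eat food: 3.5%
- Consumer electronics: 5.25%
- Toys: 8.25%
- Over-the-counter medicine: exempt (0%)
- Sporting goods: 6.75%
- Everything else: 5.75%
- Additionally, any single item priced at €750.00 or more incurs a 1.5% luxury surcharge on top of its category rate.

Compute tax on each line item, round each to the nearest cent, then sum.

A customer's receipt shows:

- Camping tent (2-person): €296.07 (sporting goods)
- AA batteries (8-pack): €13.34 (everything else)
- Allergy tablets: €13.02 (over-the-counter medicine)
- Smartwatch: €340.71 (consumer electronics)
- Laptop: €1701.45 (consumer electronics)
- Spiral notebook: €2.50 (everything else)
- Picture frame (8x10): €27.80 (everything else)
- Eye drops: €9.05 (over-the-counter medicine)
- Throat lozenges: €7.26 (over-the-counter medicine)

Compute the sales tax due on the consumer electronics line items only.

Smartwatch €340.71: consumer electronics → 5.25% → €17.89
Laptop €1701.45: consumer electronics → 5.25% + 1.5% surcharge = 6.75% → €114.85
Tax on consumer electronics = €17.89 + €114.85 = €132.74

€132.74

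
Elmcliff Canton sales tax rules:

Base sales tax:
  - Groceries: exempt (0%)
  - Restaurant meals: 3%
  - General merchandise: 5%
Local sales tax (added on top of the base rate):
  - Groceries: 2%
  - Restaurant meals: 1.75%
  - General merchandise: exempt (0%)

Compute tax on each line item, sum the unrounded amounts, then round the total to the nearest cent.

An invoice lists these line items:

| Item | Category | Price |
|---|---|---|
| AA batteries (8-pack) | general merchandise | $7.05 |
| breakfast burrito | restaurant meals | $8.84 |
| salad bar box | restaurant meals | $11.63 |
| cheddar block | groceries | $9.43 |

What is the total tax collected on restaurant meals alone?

Breakfast burrito $8.84: restaurant meals → 3% + 1.75% local = 4.75% → $0.4199
Salad bar box $11.63: restaurant meals → 3% + 1.75% local = 4.75% → $0.552425
Tax on restaurant meals: unrounded sum = $0.972325 → $0.97

$0.97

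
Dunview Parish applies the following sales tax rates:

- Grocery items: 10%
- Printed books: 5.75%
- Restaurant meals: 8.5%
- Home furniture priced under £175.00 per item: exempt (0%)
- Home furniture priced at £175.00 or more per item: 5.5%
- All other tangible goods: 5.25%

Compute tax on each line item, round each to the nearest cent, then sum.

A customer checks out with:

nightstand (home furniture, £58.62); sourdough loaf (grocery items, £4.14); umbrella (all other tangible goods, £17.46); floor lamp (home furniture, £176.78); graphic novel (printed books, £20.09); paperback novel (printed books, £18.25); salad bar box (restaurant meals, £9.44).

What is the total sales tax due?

Nightstand £58.62: home furniture, under £175.00 → 0% → £0.00
Sourdough loaf £4.14: grocery items → 10% → £0.41
Umbrella £17.46: all other tangible goods → 5.25% → £0.92
Floor lamp £176.78: home furniture, £175.00 or more → 5.5% → £9.72
Graphic novel £20.09: printed books → 5.75% → £1.16
Paperback novel £18.25: printed books → 5.75% → £1.05
Salad bar box £9.44: restaurant meals → 8.5% → £0.80
Total tax = £0.41 + £0.92 + £9.72 + £1.16 + £1.05 + £0.80 = £14.06

£14.06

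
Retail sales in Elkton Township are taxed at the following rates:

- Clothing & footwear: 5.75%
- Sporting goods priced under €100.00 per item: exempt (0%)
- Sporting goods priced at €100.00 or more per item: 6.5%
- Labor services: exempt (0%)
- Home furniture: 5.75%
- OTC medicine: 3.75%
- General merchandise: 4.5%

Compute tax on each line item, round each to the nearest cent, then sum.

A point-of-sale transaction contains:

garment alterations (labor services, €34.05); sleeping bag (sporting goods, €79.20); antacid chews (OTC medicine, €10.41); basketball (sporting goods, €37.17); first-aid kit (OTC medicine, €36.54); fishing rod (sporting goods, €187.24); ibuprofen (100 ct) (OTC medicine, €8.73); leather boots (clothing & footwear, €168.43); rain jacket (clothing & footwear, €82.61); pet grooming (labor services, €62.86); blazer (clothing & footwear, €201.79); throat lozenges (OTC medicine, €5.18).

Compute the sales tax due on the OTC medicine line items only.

€2.28

Antacid chews €10.41: OTC medicine → 3.75% → €0.39
First-aid kit €36.54: OTC medicine → 3.75% → €1.37
Ibuprofen (100 ct) €8.73: OTC medicine → 3.75% → €0.33
Throat lozenges €5.18: OTC medicine → 3.75% → €0.19
Tax on OTC medicine = €0.39 + €1.37 + €0.33 + €0.19 = €2.28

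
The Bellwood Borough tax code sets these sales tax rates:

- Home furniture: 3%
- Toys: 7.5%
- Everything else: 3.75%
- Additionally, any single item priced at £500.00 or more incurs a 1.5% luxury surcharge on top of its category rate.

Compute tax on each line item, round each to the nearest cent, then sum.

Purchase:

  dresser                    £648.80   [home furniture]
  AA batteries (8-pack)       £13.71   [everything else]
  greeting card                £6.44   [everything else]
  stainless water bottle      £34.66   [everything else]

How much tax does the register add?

Dresser £648.80: home furniture → 3% + 1.5% surcharge = 4.5% → £29.20
AA batteries (8-pack) £13.71: everything else → 3.75% → £0.51
Greeting card £6.44: everything else → 3.75% → £0.24
Stainless water bottle £34.66: everything else → 3.75% → £1.30
Total tax = £29.20 + £0.51 + £0.24 + £1.30 = £31.25

£31.25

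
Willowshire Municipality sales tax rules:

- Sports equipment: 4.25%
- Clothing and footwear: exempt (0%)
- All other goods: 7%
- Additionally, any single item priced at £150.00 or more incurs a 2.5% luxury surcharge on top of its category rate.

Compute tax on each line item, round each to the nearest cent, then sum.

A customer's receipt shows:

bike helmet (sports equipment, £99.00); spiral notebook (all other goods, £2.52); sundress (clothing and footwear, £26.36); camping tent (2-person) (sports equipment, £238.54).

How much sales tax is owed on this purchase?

Bike helmet £99.00: sports equipment → 4.25% → £4.21
Spiral notebook £2.52: all other goods → 7% → £0.18
Sundress £26.36: clothing and footwear → 0% → £0.00
Camping tent (2-person) £238.54: sports equipment → 4.25% + 2.5% surcharge = 6.75% → £16.10
Total tax = £4.21 + £0.18 + £16.10 = £20.49

£20.49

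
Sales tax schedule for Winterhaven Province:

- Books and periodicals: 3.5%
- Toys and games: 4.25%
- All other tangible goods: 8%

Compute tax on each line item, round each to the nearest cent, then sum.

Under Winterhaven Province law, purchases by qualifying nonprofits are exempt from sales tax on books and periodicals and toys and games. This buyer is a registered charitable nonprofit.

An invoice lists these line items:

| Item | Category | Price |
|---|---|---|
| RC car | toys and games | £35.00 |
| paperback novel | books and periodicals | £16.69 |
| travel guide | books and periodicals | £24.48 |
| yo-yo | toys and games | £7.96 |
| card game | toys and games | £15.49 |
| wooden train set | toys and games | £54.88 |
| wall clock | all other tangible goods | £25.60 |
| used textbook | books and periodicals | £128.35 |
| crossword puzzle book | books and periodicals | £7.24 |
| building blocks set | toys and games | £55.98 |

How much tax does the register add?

£2.05

RC car £35.00: toys and games, buyer-exempt → 0% → £0.00
Paperback novel £16.69: books and periodicals, buyer-exempt → 0% → £0.00
Travel guide £24.48: books and periodicals, buyer-exempt → 0% → £0.00
Yo-yo £7.96: toys and games, buyer-exempt → 0% → £0.00
Card game £15.49: toys and games, buyer-exempt → 0% → £0.00
Wooden train set £54.88: toys and games, buyer-exempt → 0% → £0.00
Wall clock £25.60: all other tangible goods → 8% → £2.05
Used textbook £128.35: books and periodicals, buyer-exempt → 0% → £0.00
Crossword puzzle book £7.24: books and periodicals, buyer-exempt → 0% → £0.00
Building blocks set £55.98: toys and games, buyer-exempt → 0% → £0.00
Total tax = £2.05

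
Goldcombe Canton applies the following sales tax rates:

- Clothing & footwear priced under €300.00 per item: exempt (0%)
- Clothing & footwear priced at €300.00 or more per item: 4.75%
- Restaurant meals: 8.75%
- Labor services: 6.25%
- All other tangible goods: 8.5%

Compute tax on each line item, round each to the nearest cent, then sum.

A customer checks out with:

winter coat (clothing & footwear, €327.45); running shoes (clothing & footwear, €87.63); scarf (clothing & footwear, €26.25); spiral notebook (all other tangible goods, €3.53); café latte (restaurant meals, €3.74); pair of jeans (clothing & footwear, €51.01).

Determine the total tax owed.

Winter coat €327.45: clothing & footwear, €300.00 or more → 4.75% → €15.55
Running shoes €87.63: clothing & footwear, under €300.00 → 0% → €0.00
Scarf €26.25: clothing & footwear, under €300.00 → 0% → €0.00
Spiral notebook €3.53: all other tangible goods → 8.5% → €0.30
Café latte €3.74: restaurant meals → 8.75% → €0.33
Pair of jeans €51.01: clothing & footwear, under €300.00 → 0% → €0.00
Total tax = €15.55 + €0.30 + €0.33 = €16.18

€16.18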